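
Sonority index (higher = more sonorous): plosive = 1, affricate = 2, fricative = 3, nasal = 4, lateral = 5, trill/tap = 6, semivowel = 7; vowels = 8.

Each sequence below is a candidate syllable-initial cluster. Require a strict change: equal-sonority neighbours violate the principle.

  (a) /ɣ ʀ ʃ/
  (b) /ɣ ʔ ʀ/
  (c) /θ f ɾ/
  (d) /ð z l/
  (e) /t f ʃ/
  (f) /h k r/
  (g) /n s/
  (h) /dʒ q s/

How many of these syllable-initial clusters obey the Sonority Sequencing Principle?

(a) 3-6-3 → violates
(b) 3-1-6 → violates
(c) 3-3-6 → violates
(d) 3-3-5 → violates
(e) 1-3-3 → violates
(f) 3-1-6 → violates
(g) 4-3 → violates
(h) 2-1-3 → violates

0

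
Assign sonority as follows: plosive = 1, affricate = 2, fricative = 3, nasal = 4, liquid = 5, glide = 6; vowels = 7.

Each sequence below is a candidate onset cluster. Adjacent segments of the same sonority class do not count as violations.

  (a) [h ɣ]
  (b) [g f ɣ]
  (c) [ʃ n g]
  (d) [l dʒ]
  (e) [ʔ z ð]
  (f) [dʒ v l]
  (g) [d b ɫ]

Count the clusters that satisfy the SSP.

5

(a) sonority 3-3: well-formed.
(b) sonority 1-3-3: well-formed.
(c) sonority 3-4-1: ill-formed.
(d) sonority 5-2: ill-formed.
(e) sonority 1-3-3: well-formed.
(f) sonority 2-3-5: well-formed.
(g) sonority 1-1-5: well-formed.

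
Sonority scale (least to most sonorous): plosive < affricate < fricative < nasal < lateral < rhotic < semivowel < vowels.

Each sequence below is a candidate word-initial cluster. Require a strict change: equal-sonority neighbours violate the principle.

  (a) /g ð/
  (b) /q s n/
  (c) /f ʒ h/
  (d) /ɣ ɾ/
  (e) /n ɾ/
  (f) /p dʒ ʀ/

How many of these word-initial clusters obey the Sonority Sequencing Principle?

5

(a) /g ð/: profile 1-3 — obeys.
(b) /q s n/: profile 1-3-4 — obeys.
(c) /f ʒ h/: profile 3-3-3 — violates.
(d) /ɣ ɾ/: profile 3-6 — obeys.
(e) /n ɾ/: profile 4-6 — obeys.
(f) /p dʒ ʀ/: profile 1-2-6 — obeys.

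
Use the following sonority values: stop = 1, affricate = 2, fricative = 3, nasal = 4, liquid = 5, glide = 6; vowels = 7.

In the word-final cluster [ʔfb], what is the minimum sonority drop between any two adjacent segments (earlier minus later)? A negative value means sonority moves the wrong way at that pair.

/ʔ/ is a stop (sonority 1).
/f/ is a fricative (sonority 3).
/b/ is a stop (sonority 1).
/ʔ/→/f/: change -2.
/f/→/b/: change +2.
Minimum = -2.

-2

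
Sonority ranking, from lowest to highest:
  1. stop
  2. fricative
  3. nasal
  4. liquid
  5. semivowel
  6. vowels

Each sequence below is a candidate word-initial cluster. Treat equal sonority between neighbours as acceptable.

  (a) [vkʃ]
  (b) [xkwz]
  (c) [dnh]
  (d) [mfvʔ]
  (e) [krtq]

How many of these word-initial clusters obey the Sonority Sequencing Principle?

0

(a) [vkʃ]: profile 2-1-2 — violates.
(b) [xkwz]: profile 2-1-5-2 — violates.
(c) [dnh]: profile 1-3-2 — violates.
(d) [mfvʔ]: profile 3-2-2-1 — violates.
(e) [krtq]: profile 1-4-1-1 — violates.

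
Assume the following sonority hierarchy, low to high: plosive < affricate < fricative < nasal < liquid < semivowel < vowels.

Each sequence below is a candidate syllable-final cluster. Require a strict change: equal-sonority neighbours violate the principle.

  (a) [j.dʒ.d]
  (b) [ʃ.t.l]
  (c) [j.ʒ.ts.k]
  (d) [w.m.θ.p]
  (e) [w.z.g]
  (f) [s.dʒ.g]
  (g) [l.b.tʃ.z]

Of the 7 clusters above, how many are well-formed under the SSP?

(a) [j.dʒ.d]: profile 6-2-1 — obeys.
(b) [ʃ.t.l]: profile 3-1-5 — violates.
(c) [j.ʒ.ts.k]: profile 6-3-2-1 — obeys.
(d) [w.m.θ.p]: profile 6-4-3-1 — obeys.
(e) [w.z.g]: profile 6-3-1 — obeys.
(f) [s.dʒ.g]: profile 3-2-1 — obeys.
(g) [l.b.tʃ.z]: profile 5-1-2-3 — violates.

5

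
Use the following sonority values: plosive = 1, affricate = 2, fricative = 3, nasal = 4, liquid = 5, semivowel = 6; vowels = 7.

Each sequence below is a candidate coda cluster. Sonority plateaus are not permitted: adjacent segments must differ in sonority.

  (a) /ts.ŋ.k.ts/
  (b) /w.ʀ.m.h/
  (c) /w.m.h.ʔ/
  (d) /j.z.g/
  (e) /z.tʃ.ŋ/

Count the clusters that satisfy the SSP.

3

(a) sonority 2-4-1-2: ill-formed.
(b) sonority 6-5-4-3: well-formed.
(c) sonority 6-4-3-1: well-formed.
(d) sonority 6-3-1: well-formed.
(e) sonority 3-2-4: ill-formed.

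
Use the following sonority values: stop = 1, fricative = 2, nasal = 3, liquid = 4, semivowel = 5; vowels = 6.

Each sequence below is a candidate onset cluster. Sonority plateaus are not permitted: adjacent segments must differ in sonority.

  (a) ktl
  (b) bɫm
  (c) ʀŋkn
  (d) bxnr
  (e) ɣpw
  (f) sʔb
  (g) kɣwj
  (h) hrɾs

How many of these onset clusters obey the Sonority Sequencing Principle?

(a) sonority 1-1-4: ill-formed.
(b) sonority 1-4-3: ill-formed.
(c) sonority 4-3-1-3: ill-formed.
(d) sonority 1-2-3-4: well-formed.
(e) sonority 2-1-5: ill-formed.
(f) sonority 2-1-1: ill-formed.
(g) sonority 1-2-5-5: ill-formed.
(h) sonority 2-4-4-2: ill-formed.

1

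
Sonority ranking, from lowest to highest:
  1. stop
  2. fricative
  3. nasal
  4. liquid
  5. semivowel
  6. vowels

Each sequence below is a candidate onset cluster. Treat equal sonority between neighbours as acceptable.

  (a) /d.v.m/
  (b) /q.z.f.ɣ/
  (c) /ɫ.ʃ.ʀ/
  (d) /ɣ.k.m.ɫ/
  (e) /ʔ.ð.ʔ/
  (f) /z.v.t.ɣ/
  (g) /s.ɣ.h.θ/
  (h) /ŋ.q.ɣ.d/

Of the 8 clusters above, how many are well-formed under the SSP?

(a) 1-2-3 → obeys
(b) 1-2-2-2 → obeys
(c) 4-2-4 → violates
(d) 2-1-3-4 → violates
(e) 1-2-1 → violates
(f) 2-2-1-2 → violates
(g) 2-2-2-2 → obeys
(h) 3-1-2-1 → violates

3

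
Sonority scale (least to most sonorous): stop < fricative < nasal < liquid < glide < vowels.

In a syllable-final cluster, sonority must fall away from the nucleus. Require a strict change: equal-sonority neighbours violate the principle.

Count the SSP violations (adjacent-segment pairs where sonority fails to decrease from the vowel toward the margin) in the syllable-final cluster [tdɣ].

/t/ is a stop (sonority 1).
/d/ is a stop (sonority 1).
/ɣ/ is a fricative (sonority 2).
/t/→/d/: 1→1 (plateau) — violation.
/d/→/ɣ/: 1→2 (does not fall) — violation.

2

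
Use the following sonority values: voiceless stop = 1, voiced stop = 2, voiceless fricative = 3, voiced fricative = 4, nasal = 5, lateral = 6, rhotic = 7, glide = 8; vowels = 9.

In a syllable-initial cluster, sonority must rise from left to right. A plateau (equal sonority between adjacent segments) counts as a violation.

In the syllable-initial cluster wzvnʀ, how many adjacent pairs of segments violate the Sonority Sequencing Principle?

/w/: glide = 8.
/z/: voiced fricative = 4.
/v/: voiced fricative = 4.
/n/: nasal = 5.
/ʀ/: rhotic = 7.
/w/→/z/: 8→4 (does not rise) — violation.
/z/→/v/: 4→4 (plateau) — violation.
/v/→/n/: 4→5 (rises) — ok.
/n/→/ʀ/: 5→7 (rises) — ok.

2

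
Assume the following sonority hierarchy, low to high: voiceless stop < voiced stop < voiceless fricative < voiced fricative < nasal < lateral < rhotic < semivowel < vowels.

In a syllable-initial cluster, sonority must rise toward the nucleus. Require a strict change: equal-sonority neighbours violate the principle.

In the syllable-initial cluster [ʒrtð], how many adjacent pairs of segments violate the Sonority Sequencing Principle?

1

/ʒ/: voiced fricative = 4.
/r/: rhotic = 7.
/t/: voiceless stop = 1.
/ð/: voiced fricative = 4.
/ʒ/→/r/: 4→7 (rises) — ok.
/r/→/t/: 7→1 (does not rise) — violation.
/t/→/ð/: 1→4 (rises) — ok.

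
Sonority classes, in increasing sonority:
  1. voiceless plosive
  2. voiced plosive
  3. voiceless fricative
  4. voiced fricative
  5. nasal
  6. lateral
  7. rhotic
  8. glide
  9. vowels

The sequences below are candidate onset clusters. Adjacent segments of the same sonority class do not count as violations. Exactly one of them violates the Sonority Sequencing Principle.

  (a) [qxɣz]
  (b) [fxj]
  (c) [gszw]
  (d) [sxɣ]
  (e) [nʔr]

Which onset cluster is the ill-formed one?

(a) 1-3-4-4 → obeys
(b) 3-3-8 → obeys
(c) 2-3-4-8 → obeys
(d) 3-3-4 → obeys
(e) 5-1-7 → violates

e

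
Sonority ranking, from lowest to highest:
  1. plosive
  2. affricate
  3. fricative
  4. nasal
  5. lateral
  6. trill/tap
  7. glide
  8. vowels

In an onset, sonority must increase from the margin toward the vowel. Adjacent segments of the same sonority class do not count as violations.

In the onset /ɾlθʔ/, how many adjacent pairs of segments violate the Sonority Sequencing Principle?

/ɾ/ — trill/tap, sonority 6.
/l/ — lateral, sonority 5.
/θ/ — fricative, sonority 3.
/ʔ/ — plosive, sonority 1.
/ɾ/→/l/: 6→5 (does not rise) — violation.
/l/→/θ/: 5→3 (does not rise) — violation.
/θ/→/ʔ/: 3→1 (does not rise) — violation.

3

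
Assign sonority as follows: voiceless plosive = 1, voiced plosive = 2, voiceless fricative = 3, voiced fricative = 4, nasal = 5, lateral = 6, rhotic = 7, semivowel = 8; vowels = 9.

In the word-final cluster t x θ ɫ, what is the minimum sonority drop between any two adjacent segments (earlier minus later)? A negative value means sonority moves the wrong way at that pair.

/t/: voiceless plosive = 1.
/x/: voiceless fricative = 3.
/θ/: voiceless fricative = 3.
/ɫ/: lateral = 6.
/t/→/x/: change -2.
/x/→/θ/: change +0.
/θ/→/ɫ/: change -3.
Minimum = -3.

-3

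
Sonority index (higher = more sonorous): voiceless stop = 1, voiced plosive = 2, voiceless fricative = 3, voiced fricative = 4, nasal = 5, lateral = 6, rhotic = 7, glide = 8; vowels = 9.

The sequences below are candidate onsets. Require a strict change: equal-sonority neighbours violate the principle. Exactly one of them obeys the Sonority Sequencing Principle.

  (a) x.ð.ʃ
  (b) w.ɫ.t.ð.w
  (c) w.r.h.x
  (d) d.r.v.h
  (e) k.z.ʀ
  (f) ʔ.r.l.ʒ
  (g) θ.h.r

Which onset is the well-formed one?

e

(a) sonority 3-4-3: ill-formed.
(b) sonority 8-6-1-4-8: ill-formed.
(c) sonority 8-7-3-3: ill-formed.
(d) sonority 2-7-4-3: ill-formed.
(e) sonority 1-4-7: well-formed.
(f) sonority 1-7-6-4: ill-formed.
(g) sonority 3-3-7: ill-formed.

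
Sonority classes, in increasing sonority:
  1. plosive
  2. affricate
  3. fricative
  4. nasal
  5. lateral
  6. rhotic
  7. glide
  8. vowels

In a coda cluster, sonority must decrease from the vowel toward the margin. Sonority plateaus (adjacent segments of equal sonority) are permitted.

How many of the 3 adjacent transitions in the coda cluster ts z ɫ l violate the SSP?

/ts/ is an affricate (sonority 2).
/z/ is a fricative (sonority 3).
/ɫ/ is a lateral (sonority 5).
/l/ is a lateral (sonority 5).
/ts/→/z/: 2→3 (does not fall) — violation.
/z/→/ɫ/: 3→5 (does not fall) — violation.
/ɫ/→/l/: 5→5 (plateau, allowed) — ok.

2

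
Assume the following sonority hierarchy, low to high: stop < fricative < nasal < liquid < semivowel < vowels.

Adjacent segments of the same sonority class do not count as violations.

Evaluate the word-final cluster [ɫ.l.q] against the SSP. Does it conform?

yes

/ɫ/: liquid = 4.
/l/: liquid = 4.
/q/: stop = 1.
The profile 4-4-1 is non-increasing (plateaus allowed), so the word-final cluster satisfies the SSP.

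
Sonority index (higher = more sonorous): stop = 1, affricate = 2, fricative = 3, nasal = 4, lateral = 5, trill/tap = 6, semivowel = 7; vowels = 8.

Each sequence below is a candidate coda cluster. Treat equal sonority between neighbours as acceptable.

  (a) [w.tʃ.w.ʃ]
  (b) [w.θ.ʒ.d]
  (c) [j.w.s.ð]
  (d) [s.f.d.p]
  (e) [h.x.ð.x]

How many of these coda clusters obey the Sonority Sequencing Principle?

(a) 7-2-7-3 → violates
(b) 7-3-3-1 → obeys
(c) 7-7-3-3 → obeys
(d) 3-3-1-1 → obeys
(e) 3-3-3-3 → obeys

4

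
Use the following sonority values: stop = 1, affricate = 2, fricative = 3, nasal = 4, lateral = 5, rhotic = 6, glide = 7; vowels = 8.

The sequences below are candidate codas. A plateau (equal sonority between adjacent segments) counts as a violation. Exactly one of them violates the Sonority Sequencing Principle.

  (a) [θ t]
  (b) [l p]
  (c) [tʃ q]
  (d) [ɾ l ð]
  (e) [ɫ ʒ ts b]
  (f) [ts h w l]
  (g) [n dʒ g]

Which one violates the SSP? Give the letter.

(a) 3-1 → obeys
(b) 5-1 → obeys
(c) 2-1 → obeys
(d) 6-5-3 → obeys
(e) 5-3-2-1 → obeys
(f) 2-3-7-5 → violates
(g) 4-2-1 → obeys

f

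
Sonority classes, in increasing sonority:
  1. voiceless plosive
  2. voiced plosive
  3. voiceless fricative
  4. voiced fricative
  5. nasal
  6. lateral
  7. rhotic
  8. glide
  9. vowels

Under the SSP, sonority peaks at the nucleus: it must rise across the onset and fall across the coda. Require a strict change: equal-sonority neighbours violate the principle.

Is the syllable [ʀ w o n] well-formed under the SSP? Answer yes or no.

yes

Onset: /ʀ/ is a rhotic (sonority 7), /w/ is a glide (sonority 8); then the nucleus /o/ (sonority 9).
Onset profile 7-8-9 — rises to the nucleus.
Coda: /n/ is a nasal (sonority 5).
Coda profile 9-5 — falls from the nucleus.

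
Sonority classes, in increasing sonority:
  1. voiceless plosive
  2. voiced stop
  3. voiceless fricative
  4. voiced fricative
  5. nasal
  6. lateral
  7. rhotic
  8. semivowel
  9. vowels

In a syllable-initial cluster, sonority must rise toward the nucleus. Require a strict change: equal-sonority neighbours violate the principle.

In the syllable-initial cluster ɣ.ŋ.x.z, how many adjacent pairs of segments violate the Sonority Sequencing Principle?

1

/ɣ/ is a voiced fricative (sonority 4).
/ŋ/ is a nasal (sonority 5).
/x/ is a voiceless fricative (sonority 3).
/z/ is a voiced fricative (sonority 4).
/ɣ/→/ŋ/: 4→5 (rises) — ok.
/ŋ/→/x/: 5→3 (does not rise) — violation.
/x/→/z/: 3→4 (rises) — ok.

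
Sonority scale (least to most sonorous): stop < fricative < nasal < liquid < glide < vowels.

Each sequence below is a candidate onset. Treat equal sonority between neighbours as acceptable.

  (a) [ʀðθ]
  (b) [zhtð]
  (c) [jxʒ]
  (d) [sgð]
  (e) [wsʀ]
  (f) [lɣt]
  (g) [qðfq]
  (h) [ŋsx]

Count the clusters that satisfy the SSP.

0

(a) [ʀðθ]: profile 4-2-2 — violates.
(b) [zhtð]: profile 2-2-1-2 — violates.
(c) [jxʒ]: profile 5-2-2 — violates.
(d) [sgð]: profile 2-1-2 — violates.
(e) [wsʀ]: profile 5-2-4 — violates.
(f) [lɣt]: profile 4-2-1 — violates.
(g) [qðfq]: profile 1-2-2-1 — violates.
(h) [ŋsx]: profile 3-2-2 — violates.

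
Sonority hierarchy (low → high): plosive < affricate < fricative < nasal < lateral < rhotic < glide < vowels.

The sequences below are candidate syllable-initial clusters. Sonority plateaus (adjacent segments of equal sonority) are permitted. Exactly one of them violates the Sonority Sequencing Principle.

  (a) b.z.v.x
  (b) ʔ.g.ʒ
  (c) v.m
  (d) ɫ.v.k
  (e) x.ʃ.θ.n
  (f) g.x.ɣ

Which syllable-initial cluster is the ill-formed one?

d

(a) sonority 1-3-3-3: well-formed.
(b) sonority 1-1-3: well-formed.
(c) sonority 3-4: well-formed.
(d) sonority 5-3-1: ill-formed.
(e) sonority 3-3-3-4: well-formed.
(f) sonority 1-3-3: well-formed.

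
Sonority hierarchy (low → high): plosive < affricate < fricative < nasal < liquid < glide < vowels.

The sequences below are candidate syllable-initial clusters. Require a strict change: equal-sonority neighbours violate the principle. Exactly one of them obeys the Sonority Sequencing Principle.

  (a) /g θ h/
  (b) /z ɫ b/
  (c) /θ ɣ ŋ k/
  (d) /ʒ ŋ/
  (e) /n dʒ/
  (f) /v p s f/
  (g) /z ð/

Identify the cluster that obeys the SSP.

(a) 1-3-3 → violates
(b) 3-5-1 → violates
(c) 3-3-4-1 → violates
(d) 3-4 → obeys
(e) 4-2 → violates
(f) 3-1-3-3 → violates
(g) 3-3 → violates

d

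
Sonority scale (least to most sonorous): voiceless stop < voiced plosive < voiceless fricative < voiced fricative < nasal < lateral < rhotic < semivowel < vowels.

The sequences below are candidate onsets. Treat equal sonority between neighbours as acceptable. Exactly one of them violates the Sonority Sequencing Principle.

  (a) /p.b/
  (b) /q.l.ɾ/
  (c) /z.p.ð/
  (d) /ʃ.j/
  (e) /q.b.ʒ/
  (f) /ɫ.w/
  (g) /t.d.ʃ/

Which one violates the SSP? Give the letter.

c

(a) sonority 1-2: well-formed.
(b) sonority 1-6-7: well-formed.
(c) sonority 4-1-4: ill-formed.
(d) sonority 3-8: well-formed.
(e) sonority 1-2-4: well-formed.
(f) sonority 6-8: well-formed.
(g) sonority 1-2-3: well-formed.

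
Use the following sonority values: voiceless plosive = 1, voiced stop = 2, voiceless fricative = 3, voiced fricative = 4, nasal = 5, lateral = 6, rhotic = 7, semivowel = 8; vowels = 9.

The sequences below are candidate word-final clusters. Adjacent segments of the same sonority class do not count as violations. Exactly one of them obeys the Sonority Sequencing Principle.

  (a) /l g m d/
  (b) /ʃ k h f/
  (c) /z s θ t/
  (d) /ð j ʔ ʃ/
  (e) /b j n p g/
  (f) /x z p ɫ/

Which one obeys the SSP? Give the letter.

(a) sonority 6-2-5-2: ill-formed.
(b) sonority 3-1-3-3: ill-formed.
(c) sonority 4-3-3-1: well-formed.
(d) sonority 4-8-1-3: ill-formed.
(e) sonority 2-8-5-1-2: ill-formed.
(f) sonority 3-4-1-6: ill-formed.

c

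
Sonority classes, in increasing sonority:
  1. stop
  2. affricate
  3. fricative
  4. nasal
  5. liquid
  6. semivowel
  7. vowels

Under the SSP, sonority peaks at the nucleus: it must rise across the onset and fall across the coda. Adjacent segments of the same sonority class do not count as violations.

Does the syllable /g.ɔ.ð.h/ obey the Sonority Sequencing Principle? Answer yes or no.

yes

Onset: /g/ is a stop (sonority 1); then the nucleus /ɔ/ (sonority 7).
Onset profile 1-7 — rises to the nucleus.
Coda: /ð/ is a fricative (sonority 3), /h/ is a fricative (sonority 3).
Coda profile 7-3-3 — falls from the nucleus.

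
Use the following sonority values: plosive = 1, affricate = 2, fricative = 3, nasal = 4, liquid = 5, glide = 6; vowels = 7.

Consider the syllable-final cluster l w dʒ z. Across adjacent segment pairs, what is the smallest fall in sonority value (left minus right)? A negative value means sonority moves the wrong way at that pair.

-1

/l/ is a liquid (sonority 5).
/w/ is a glide (sonority 6).
/dʒ/ is an affricate (sonority 2).
/z/ is a fricative (sonority 3).
/l/→/w/: change -1.
/w/→/dʒ/: change +4.
/dʒ/→/z/: change -1.
Minimum = -1.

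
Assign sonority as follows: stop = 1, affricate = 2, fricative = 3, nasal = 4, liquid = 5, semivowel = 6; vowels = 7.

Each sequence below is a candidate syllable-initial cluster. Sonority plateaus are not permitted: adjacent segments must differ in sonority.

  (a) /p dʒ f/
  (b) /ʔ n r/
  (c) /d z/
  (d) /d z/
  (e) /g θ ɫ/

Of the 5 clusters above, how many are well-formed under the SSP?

5

(a) 1-2-3 → obeys
(b) 1-4-5 → obeys
(c) 1-3 → obeys
(d) 1-3 → obeys
(e) 1-3-5 → obeys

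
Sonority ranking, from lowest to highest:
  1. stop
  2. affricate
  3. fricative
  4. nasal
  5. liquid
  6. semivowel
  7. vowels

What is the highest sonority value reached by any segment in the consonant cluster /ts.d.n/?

4

/ts/ is an affricate (sonority 2).
/d/ is a stop (sonority 1).
/n/ is a nasal (sonority 4).
The maximum is 4.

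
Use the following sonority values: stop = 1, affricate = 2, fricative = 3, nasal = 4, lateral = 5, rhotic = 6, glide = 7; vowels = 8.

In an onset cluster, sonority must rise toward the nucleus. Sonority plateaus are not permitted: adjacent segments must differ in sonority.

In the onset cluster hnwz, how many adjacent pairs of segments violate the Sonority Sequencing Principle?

/h/ — fricative, sonority 3.
/n/ — nasal, sonority 4.
/w/ — glide, sonority 7.
/z/ — fricative, sonority 3.
/h/→/n/: 3→4 (rises) — ok.
/n/→/w/: 4→7 (rises) — ok.
/w/→/z/: 7→3 (does not rise) — violation.

1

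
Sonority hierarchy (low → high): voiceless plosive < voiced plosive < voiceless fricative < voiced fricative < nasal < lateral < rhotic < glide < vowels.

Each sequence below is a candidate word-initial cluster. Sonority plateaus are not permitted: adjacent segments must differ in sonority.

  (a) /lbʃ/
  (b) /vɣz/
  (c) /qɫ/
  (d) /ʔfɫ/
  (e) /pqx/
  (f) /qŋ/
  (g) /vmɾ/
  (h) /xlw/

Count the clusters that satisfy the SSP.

5

(a) 6-2-3 → violates
(b) 4-4-4 → violates
(c) 1-6 → obeys
(d) 1-3-6 → obeys
(e) 1-1-3 → violates
(f) 1-5 → obeys
(g) 4-5-7 → obeys
(h) 3-6-8 → obeys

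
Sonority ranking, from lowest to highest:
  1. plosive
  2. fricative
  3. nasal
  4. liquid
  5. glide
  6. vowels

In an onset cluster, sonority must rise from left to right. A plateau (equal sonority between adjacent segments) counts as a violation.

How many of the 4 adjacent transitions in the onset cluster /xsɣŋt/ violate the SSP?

/x/ — fricative, sonority 2.
/s/ — fricative, sonority 2.
/ɣ/ — fricative, sonority 2.
/ŋ/ — nasal, sonority 3.
/t/ — plosive, sonority 1.
/x/→/s/: 2→2 (plateau) — violation.
/s/→/ɣ/: 2→2 (plateau) — violation.
/ɣ/→/ŋ/: 2→3 (rises) — ok.
/ŋ/→/t/: 3→1 (does not rise) — violation.

3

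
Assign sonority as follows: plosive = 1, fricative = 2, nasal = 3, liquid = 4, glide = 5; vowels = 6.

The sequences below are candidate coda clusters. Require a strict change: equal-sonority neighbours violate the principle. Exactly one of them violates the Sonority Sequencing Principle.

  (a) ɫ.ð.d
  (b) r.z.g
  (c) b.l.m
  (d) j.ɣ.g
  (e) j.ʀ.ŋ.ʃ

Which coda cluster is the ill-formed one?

c

(a) 4-2-1 → obeys
(b) 4-2-1 → obeys
(c) 1-4-3 → violates
(d) 5-2-1 → obeys
(e) 5-4-3-2 → obeys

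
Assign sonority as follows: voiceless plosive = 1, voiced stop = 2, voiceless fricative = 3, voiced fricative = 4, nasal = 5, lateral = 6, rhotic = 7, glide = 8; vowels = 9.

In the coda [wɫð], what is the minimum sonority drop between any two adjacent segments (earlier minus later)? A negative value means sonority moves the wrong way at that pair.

/w/ is a glide (sonority 8).
/ɫ/ is a lateral (sonority 6).
/ð/ is a voiced fricative (sonority 4).
/w/→/ɫ/: change +2.
/ɫ/→/ð/: change +2.
Minimum = 2.

2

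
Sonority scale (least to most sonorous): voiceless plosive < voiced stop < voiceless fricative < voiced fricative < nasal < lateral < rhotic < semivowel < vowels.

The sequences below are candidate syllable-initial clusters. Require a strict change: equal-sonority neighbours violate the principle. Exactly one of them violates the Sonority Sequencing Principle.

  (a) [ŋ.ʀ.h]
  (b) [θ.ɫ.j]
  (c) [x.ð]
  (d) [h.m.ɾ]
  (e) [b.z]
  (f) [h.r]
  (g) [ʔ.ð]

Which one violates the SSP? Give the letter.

a

(a) sonority 5-7-3: ill-formed.
(b) sonority 3-6-8: well-formed.
(c) sonority 3-4: well-formed.
(d) sonority 3-5-7: well-formed.
(e) sonority 2-4: well-formed.
(f) sonority 3-7: well-formed.
(g) sonority 1-4: well-formed.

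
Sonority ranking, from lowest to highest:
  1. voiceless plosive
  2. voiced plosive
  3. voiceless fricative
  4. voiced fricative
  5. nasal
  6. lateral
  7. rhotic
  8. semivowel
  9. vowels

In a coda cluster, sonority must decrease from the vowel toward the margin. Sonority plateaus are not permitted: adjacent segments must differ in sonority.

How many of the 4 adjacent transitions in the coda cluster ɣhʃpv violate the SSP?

2

/ɣ/ is a voiced fricative (sonority 4).
/h/ is a voiceless fricative (sonority 3).
/ʃ/ is a voiceless fricative (sonority 3).
/p/ is a voiceless plosive (sonority 1).
/v/ is a voiced fricative (sonority 4).
/ɣ/→/h/: 4→3 (falls) — ok.
/h/→/ʃ/: 3→3 (plateau) — violation.
/ʃ/→/p/: 3→1 (falls) — ok.
/p/→/v/: 1→4 (does not fall) — violation.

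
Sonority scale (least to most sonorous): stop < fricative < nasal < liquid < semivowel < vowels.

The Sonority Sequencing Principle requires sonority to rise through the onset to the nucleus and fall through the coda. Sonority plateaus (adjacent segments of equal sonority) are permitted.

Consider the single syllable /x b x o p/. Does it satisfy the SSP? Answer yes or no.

no

Onset: /x/ is a fricative (sonority 2), /b/ is a stop (sonority 1), /x/ is a fricative (sonority 2); then the nucleus /o/ (sonority 6).
Onset profile 2-1-2-6 — does not rise throughout.
Coda: /p/ is a stop (sonority 1).
Coda profile 6-1 — falls from the nucleus.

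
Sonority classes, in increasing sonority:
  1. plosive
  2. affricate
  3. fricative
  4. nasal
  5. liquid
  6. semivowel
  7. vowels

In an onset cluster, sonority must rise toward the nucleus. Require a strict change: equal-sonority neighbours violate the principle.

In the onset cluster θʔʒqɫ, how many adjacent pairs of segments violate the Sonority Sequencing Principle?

2

/θ/ is a fricative (sonority 3).
/ʔ/ is a plosive (sonority 1).
/ʒ/ is a fricative (sonority 3).
/q/ is a plosive (sonority 1).
/ɫ/ is a liquid (sonority 5).
/θ/→/ʔ/: 3→1 (does not rise) — violation.
/ʔ/→/ʒ/: 1→3 (rises) — ok.
/ʒ/→/q/: 3→1 (does not rise) — violation.
/q/→/ɫ/: 1→5 (rises) — ok.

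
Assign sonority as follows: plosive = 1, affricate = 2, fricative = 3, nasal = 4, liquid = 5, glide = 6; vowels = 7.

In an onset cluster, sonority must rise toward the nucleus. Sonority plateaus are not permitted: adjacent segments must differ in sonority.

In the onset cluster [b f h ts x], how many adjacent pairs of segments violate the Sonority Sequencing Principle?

/b/ — plosive, sonority 1.
/f/ — fricative, sonority 3.
/h/ — fricative, sonority 3.
/ts/ — affricate, sonority 2.
/x/ — fricative, sonority 3.
/b/→/f/: 1→3 (rises) — ok.
/f/→/h/: 3→3 (plateau) — violation.
/h/→/ts/: 3→2 (does not rise) — violation.
/ts/→/x/: 2→3 (rises) — ok.

2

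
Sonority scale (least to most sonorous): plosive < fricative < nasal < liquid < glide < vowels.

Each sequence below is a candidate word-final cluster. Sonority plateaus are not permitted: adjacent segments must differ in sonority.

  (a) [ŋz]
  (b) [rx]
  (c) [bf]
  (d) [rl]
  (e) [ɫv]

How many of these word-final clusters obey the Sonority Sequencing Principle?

(a) sonority 3-2: well-formed.
(b) sonority 4-2: well-formed.
(c) sonority 1-2: ill-formed.
(d) sonority 4-4: ill-formed.
(e) sonority 4-2: well-formed.

3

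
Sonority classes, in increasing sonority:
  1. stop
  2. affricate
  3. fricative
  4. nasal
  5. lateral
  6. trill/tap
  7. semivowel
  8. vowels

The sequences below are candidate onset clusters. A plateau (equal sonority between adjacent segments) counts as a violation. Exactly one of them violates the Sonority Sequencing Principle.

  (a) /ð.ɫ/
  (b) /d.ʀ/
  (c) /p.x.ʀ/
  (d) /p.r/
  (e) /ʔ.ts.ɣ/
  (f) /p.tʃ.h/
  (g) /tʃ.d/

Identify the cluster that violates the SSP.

(a) sonority 3-5: well-formed.
(b) sonority 1-6: well-formed.
(c) sonority 1-3-6: well-formed.
(d) sonority 1-6: well-formed.
(e) sonority 1-2-3: well-formed.
(f) sonority 1-2-3: well-formed.
(g) sonority 2-1: ill-formed.

g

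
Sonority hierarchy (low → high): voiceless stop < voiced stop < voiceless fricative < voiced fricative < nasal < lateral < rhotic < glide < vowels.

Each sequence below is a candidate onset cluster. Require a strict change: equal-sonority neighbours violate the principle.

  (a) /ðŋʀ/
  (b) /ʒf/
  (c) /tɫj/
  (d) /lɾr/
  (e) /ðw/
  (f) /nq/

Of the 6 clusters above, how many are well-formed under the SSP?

3

(a) 4-5-7 → obeys
(b) 4-3 → violates
(c) 1-6-8 → obeys
(d) 6-7-7 → violates
(e) 4-8 → obeys
(f) 5-1 → violates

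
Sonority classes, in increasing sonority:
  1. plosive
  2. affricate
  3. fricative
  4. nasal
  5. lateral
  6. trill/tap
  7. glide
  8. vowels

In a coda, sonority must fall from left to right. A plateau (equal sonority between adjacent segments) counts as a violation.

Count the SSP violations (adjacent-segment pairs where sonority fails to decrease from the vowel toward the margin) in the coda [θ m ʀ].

/θ/: fricative = 3.
/m/: nasal = 4.
/ʀ/: trill/tap = 6.
/θ/→/m/: 3→4 (does not fall) — violation.
/m/→/ʀ/: 4→6 (does not fall) — violation.

2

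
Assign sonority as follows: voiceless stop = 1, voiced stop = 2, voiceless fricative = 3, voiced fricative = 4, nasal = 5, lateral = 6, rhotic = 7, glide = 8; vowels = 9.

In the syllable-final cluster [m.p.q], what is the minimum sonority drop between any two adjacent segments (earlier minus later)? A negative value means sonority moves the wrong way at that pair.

/m/: nasal = 5.
/p/: voiceless stop = 1.
/q/: voiceless stop = 1.
/m/→/p/: change +4.
/p/→/q/: change +0.
Minimum = 0.

0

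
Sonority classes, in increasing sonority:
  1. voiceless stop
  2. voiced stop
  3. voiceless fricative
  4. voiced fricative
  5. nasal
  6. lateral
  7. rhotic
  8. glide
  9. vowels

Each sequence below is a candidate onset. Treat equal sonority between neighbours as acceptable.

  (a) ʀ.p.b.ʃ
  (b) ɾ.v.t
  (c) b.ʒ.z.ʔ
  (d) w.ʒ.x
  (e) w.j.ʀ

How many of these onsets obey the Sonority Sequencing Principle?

0

(a) 7-1-2-3 → violates
(b) 7-4-1 → violates
(c) 2-4-4-1 → violates
(d) 8-4-3 → violates
(e) 8-8-7 → violates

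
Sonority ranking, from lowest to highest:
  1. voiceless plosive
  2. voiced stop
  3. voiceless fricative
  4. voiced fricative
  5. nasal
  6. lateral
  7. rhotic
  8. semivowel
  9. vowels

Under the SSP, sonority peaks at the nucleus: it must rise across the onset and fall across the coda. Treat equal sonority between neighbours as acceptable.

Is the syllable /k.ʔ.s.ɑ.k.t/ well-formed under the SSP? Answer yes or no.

yes

Onset: /k/ is a voiceless plosive (sonority 1), /ʔ/ is a voiceless plosive (sonority 1), /s/ is a voiceless fricative (sonority 3); then the nucleus /ɑ/ (sonority 9).
Onset profile 1-1-3-9 — rises to the nucleus.
Coda: /k/ is a voiceless plosive (sonority 1), /t/ is a voiceless plosive (sonority 1).
Coda profile 9-1-1 — falls from the nucleus.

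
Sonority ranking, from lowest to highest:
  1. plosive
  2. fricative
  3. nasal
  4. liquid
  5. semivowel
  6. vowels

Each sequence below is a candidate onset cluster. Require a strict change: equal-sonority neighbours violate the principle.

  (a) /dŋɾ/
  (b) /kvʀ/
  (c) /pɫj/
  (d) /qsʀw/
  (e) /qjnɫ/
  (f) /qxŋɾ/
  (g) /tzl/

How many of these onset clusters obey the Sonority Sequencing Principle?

(a) /dŋɾ/: profile 1-3-4 — obeys.
(b) /kvʀ/: profile 1-2-4 — obeys.
(c) /pɫj/: profile 1-4-5 — obeys.
(d) /qsʀw/: profile 1-2-4-5 — obeys.
(e) /qjnɫ/: profile 1-5-3-4 — violates.
(f) /qxŋɾ/: profile 1-2-3-4 — obeys.
(g) /tzl/: profile 1-2-4 — obeys.

6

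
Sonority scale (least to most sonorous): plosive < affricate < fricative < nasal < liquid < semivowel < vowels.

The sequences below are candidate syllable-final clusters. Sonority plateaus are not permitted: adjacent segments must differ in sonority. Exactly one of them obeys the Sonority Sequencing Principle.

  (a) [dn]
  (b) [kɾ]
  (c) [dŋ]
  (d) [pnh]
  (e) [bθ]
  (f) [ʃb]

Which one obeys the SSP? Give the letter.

f

(a) 1-4 → violates
(b) 1-5 → violates
(c) 1-4 → violates
(d) 1-4-3 → violates
(e) 1-3 → violates
(f) 3-1 → obeys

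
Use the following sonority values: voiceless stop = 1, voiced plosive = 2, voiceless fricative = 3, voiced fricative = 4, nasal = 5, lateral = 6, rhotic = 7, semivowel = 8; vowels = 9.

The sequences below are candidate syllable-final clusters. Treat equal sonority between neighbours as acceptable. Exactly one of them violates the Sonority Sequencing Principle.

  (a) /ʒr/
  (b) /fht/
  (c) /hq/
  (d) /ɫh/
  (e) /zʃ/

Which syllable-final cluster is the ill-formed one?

(a) sonority 4-7: ill-formed.
(b) sonority 3-3-1: well-formed.
(c) sonority 3-1: well-formed.
(d) sonority 6-3: well-formed.
(e) sonority 4-3: well-formed.

a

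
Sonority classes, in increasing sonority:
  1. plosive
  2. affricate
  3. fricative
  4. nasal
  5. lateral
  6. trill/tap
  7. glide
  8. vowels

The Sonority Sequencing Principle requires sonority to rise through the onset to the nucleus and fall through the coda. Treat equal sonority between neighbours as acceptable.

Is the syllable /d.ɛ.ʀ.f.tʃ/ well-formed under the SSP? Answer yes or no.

Onset: /d/ is a plosive (sonority 1); then the nucleus /ɛ/ (sonority 8).
Onset profile 1-8 — rises to the nucleus.
Coda: /ʀ/ is a trill/tap (sonority 6), /f/ is a fricative (sonority 3), /tʃ/ is an affricate (sonority 2).
Coda profile 8-6-3-2 — falls from the nucleus.

yes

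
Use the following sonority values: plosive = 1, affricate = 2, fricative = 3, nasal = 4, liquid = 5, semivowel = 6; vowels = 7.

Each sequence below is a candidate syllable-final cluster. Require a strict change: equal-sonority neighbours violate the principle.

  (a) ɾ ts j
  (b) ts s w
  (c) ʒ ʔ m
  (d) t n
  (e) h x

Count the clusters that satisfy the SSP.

0

(a) 5-2-6 → violates
(b) 2-3-6 → violates
(c) 3-1-4 → violates
(d) 1-4 → violates
(e) 3-3 → violates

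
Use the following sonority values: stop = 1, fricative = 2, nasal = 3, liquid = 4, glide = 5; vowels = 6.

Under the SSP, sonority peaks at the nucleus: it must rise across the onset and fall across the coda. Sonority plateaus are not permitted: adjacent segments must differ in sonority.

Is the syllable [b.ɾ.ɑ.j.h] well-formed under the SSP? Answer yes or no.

Onset: /b/ is a stop (sonority 1), /ɾ/ is a liquid (sonority 4); then the nucleus /ɑ/ (sonority 6).
Onset profile 1-4-6 — rises to the nucleus.
Coda: /j/ is a glide (sonority 5), /h/ is a fricative (sonority 2).
Coda profile 6-5-2 — falls from the nucleus.

yes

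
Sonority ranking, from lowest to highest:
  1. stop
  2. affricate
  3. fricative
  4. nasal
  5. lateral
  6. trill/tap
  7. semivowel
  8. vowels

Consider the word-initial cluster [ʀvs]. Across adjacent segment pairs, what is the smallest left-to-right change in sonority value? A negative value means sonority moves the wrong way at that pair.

/ʀ/: trill/tap = 6.
/v/: fricative = 3.
/s/: fricative = 3.
/ʀ/→/v/: change -3.
/v/→/s/: change +0.
Minimum = -3.

-3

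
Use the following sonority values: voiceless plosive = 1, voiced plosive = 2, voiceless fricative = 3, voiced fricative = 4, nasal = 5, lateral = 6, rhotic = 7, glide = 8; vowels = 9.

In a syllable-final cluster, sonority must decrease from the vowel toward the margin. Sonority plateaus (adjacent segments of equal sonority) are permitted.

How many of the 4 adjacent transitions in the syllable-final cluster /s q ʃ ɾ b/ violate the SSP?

/s/ — voiceless fricative, sonority 3.
/q/ — voiceless plosive, sonority 1.
/ʃ/ — voiceless fricative, sonority 3.
/ɾ/ — rhotic, sonority 7.
/b/ — voiced plosive, sonority 2.
/s/→/q/: 3→1 (falls) — ok.
/q/→/ʃ/: 1→3 (does not fall) — violation.
/ʃ/→/ɾ/: 3→7 (does not fall) — violation.
/ɾ/→/b/: 7→2 (falls) — ok.

2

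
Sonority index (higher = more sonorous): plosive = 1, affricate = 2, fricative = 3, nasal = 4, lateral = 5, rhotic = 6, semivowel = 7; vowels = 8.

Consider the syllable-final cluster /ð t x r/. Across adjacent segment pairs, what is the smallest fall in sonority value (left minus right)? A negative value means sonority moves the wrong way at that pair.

/ð/ is a fricative (sonority 3).
/t/ is a plosive (sonority 1).
/x/ is a fricative (sonority 3).
/r/ is a rhotic (sonority 6).
/ð/→/t/: change +2.
/t/→/x/: change -2.
/x/→/r/: change -3.
Minimum = -3.

-3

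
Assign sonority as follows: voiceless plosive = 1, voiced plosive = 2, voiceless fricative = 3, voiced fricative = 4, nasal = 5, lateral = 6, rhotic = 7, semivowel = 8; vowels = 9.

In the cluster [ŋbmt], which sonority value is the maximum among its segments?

5

/ŋ/: nasal = 5.
/b/: voiced plosive = 2.
/m/: nasal = 5.
/t/: voiceless plosive = 1.
The maximum is 5.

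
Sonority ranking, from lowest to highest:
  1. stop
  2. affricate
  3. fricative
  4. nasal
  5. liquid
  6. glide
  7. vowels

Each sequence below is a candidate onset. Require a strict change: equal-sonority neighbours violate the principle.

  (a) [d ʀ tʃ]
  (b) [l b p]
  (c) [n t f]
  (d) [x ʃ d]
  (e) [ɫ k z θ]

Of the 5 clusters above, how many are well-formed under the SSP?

0

(a) sonority 1-5-2: ill-formed.
(b) sonority 5-1-1: ill-formed.
(c) sonority 4-1-3: ill-formed.
(d) sonority 3-3-1: ill-formed.
(e) sonority 5-1-3-3: ill-formed.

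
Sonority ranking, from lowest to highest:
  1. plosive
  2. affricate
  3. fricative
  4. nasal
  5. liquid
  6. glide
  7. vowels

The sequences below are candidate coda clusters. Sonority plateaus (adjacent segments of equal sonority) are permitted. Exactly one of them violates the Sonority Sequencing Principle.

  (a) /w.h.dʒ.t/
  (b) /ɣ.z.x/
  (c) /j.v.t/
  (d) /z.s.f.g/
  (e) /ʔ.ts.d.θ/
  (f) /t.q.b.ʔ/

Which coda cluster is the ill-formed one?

(a) sonority 6-3-2-1: well-formed.
(b) sonority 3-3-3: well-formed.
(c) sonority 6-3-1: well-formed.
(d) sonority 3-3-3-1: well-formed.
(e) sonority 1-2-1-3: ill-formed.
(f) sonority 1-1-1-1: well-formed.

e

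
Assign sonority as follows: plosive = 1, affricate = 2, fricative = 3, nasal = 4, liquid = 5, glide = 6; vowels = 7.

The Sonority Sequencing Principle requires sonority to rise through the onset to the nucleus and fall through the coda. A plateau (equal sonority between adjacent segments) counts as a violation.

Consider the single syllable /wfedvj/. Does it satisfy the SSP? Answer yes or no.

no

Onset: /w/ is a glide (sonority 6), /f/ is a fricative (sonority 3); then the nucleus /e/ (sonority 7).
Onset profile 6-3-7 — does not strictly rise throughout.
Coda: /d/ is a plosive (sonority 1), /v/ is a fricative (sonority 3), /j/ is a glide (sonority 6).
Coda profile 7-1-3-6 — does not strictly fall throughout.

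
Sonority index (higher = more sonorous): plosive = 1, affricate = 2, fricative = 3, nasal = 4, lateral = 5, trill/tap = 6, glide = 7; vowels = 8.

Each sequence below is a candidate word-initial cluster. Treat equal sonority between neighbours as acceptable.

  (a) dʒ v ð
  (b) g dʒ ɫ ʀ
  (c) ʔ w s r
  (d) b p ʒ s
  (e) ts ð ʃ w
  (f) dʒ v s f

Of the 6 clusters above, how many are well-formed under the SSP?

5

(a) sonority 2-3-3: well-formed.
(b) sonority 1-2-5-6: well-formed.
(c) sonority 1-7-3-6: ill-formed.
(d) sonority 1-1-3-3: well-formed.
(e) sonority 2-3-3-7: well-formed.
(f) sonority 2-3-3-3: well-formed.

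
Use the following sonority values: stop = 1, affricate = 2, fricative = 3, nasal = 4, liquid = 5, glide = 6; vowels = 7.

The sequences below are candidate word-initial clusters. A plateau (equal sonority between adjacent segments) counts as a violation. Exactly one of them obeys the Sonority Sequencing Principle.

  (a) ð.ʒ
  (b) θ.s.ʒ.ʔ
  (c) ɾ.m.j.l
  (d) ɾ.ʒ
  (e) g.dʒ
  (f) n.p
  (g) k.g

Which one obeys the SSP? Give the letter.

(a) sonority 3-3: ill-formed.
(b) sonority 3-3-3-1: ill-formed.
(c) sonority 5-4-6-5: ill-formed.
(d) sonority 5-3: ill-formed.
(e) sonority 1-2: well-formed.
(f) sonority 4-1: ill-formed.
(g) sonority 1-1: ill-formed.

e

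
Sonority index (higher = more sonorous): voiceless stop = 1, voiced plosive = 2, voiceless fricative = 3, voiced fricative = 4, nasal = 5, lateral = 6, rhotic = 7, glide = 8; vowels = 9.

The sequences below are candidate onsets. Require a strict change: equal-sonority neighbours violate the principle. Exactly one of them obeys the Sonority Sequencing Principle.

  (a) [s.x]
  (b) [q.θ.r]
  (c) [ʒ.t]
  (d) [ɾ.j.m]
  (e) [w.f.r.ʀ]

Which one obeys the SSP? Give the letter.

(a) [s.x]: profile 3-3 — violates.
(b) [q.θ.r]: profile 1-3-7 — obeys.
(c) [ʒ.t]: profile 4-1 — violates.
(d) [ɾ.j.m]: profile 7-8-5 — violates.
(e) [w.f.r.ʀ]: profile 8-3-7-7 — violates.

b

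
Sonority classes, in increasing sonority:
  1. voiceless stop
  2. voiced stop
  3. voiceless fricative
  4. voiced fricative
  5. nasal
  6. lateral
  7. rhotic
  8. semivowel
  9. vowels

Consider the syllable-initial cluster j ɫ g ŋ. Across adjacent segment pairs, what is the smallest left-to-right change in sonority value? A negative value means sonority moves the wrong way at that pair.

/j/ is a semivowel (sonority 8).
/ɫ/ is a lateral (sonority 6).
/g/ is a voiced stop (sonority 2).
/ŋ/ is a nasal (sonority 5).
/j/→/ɫ/: change -2.
/ɫ/→/g/: change -4.
/g/→/ŋ/: change +3.
Minimum = -4.

-4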